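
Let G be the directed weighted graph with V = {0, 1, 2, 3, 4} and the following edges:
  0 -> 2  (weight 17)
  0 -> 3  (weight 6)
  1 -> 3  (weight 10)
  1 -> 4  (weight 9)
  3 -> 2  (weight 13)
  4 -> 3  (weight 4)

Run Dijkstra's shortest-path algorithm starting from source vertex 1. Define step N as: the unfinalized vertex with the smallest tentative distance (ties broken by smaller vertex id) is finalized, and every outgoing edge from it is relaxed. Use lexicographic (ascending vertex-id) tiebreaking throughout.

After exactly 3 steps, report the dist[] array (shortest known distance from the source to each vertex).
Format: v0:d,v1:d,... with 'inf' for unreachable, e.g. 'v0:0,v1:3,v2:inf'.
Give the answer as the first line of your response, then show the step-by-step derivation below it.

v0:inf,v1:0,v2:23,v3:10,v4:9

step 1: dist = v0:inf,v1:0,v2:inf,v3:10,v4:9
step 2: dist = v0:inf,v1:0,v2:inf,v3:10,v4:9
step 3: dist = v0:inf,v1:0,v2:23,v3:10,v4:9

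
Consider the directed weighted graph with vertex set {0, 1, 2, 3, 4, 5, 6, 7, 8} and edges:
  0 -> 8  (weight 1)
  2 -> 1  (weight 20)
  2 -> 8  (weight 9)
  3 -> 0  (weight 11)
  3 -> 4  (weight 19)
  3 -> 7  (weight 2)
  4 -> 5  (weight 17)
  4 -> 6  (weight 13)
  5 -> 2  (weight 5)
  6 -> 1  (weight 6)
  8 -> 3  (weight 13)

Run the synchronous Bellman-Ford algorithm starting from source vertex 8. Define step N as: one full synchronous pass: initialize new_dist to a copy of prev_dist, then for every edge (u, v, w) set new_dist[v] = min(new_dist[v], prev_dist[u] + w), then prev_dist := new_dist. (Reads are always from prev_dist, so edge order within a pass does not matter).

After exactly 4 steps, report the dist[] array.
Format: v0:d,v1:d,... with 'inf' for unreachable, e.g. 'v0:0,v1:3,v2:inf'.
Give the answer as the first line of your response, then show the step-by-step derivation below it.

v0:24,v1:51,v2:54,v3:13,v4:32,v5:49,v6:45,v7:15,v8:0

step 1: dist = v0:inf,v1:inf,v2:inf,v3:13,v4:inf,v5:inf,v6:inf,v7:inf,v8:0
step 2: dist = v0:24,v1:inf,v2:inf,v3:13,v4:32,v5:inf,v6:inf,v7:15,v8:0
step 3: dist = v0:24,v1:inf,v2:inf,v3:13,v4:32,v5:49,v6:45,v7:15,v8:0
step 4: dist = v0:24,v1:51,v2:54,v3:13,v4:32,v5:49,v6:45,v7:15,v8:0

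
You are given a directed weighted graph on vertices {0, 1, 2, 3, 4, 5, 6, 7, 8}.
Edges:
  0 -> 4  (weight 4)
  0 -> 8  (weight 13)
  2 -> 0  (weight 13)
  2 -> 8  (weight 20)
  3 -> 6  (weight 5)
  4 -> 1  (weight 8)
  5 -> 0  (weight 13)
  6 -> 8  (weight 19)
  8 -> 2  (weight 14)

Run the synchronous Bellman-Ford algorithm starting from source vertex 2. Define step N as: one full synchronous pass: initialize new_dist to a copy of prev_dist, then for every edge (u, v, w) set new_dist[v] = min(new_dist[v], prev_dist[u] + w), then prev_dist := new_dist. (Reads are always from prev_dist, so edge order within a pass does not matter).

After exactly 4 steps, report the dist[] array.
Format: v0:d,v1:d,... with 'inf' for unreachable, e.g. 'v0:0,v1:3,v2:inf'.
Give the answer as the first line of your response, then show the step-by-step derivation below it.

v0:13,v1:25,v2:0,v3:inf,v4:17,v5:inf,v6:inf,v7:inf,v8:20

step 1: dist = v0:13,v1:inf,v2:0,v3:inf,v4:inf,v5:inf,v6:inf,v7:inf,v8:20
step 2: dist = v0:13,v1:inf,v2:0,v3:inf,v4:17,v5:inf,v6:inf,v7:inf,v8:20
step 3: dist = v0:13,v1:25,v2:0,v3:inf,v4:17,v5:inf,v6:inf,v7:inf,v8:20
step 4: dist = v0:13,v1:25,v2:0,v3:inf,v4:17,v5:inf,v6:inf,v7:inf,v8:20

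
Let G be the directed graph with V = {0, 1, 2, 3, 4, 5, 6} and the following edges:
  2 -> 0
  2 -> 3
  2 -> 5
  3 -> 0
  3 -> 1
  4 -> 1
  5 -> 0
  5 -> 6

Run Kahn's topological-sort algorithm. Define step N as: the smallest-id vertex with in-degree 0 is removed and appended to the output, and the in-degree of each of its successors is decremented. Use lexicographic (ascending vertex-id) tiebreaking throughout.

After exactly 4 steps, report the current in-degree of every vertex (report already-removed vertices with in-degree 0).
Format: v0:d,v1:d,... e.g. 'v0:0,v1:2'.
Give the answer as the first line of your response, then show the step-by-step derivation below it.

v0:1,v1:0,v2:0,v3:0,v4:0,v5:0,v6:1

step 1: output 2; order=[2]; indeg=(2,2,0,0,0,0,1)
step 2: output 3; order=[2,3]; indeg=(1,1,0,0,0,0,1)
step 3: output 4; order=[2,3,4]; indeg=(1,0,0,0,0,0,1)
step 4: output 1; order=[2,3,4,1]; indeg=(1,0,0,0,0,0,1)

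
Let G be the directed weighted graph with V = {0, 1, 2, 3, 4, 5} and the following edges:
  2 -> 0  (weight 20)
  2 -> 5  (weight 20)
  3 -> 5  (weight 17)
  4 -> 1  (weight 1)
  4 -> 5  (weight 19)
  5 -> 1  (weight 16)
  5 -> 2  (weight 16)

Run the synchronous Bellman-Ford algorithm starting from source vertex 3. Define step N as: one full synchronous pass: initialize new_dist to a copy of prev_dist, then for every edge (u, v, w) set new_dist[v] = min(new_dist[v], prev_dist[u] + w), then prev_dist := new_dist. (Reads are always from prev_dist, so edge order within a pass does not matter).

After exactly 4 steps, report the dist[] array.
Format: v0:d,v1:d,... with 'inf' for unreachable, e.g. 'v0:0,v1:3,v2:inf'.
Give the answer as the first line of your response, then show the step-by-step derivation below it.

v0:53,v1:33,v2:33,v3:0,v4:inf,v5:17

step 1: dist = v0:inf,v1:inf,v2:inf,v3:0,v4:inf,v5:17
step 2: dist = v0:inf,v1:33,v2:33,v3:0,v4:inf,v5:17
step 3: dist = v0:53,v1:33,v2:33,v3:0,v4:inf,v5:17
step 4: dist = v0:53,v1:33,v2:33,v3:0,v4:inf,v5:17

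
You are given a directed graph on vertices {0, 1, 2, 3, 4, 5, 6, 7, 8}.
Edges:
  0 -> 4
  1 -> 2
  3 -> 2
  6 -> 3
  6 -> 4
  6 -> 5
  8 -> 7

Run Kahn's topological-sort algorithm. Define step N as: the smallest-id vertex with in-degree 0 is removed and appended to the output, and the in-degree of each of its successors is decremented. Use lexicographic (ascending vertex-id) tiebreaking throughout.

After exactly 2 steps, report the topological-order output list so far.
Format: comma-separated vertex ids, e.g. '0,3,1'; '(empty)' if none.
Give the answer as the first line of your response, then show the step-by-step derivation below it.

0,1

step 1: output 0; order=[0]; indeg=(0,0,2,1,1,1,0,1,0)
step 2: output 1; order=[0,1]; indeg=(0,0,1,1,1,1,0,1,0)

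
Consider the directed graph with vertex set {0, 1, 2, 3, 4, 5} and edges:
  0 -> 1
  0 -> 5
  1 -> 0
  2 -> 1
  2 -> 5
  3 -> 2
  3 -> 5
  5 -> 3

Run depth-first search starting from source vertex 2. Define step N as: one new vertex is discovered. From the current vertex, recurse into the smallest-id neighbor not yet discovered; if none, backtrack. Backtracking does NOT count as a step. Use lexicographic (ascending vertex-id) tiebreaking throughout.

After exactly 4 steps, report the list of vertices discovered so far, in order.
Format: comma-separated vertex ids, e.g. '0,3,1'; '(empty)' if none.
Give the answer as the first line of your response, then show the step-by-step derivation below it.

2,1,0,5

step 1: discover 2; path=2; order=2
step 2: discover 1; path=2>1; order=2,1
step 3: discover 0; path=2>1>0; order=2,1,0
step 4: discover 5; path=2>1>0>5; order=2,1,0,5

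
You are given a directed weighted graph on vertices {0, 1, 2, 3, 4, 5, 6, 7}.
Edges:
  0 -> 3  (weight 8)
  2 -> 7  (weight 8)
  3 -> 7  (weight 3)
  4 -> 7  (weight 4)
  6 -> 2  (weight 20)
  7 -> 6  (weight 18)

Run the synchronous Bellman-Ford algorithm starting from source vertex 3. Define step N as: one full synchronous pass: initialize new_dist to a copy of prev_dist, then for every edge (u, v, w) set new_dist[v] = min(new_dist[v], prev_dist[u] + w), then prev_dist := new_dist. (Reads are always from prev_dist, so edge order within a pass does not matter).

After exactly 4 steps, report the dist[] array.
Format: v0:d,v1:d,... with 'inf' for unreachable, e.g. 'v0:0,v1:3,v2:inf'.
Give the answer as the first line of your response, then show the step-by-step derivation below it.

v0:inf,v1:inf,v2:41,v3:0,v4:inf,v5:inf,v6:21,v7:3

step 1: dist = v0:inf,v1:inf,v2:inf,v3:0,v4:inf,v5:inf,v6:inf,v7:3
step 2: dist = v0:inf,v1:inf,v2:inf,v3:0,v4:inf,v5:inf,v6:21,v7:3
step 3: dist = v0:inf,v1:inf,v2:41,v3:0,v4:inf,v5:inf,v6:21,v7:3
step 4: dist = v0:inf,v1:inf,v2:41,v3:0,v4:inf,v5:inf,v6:21,v7:3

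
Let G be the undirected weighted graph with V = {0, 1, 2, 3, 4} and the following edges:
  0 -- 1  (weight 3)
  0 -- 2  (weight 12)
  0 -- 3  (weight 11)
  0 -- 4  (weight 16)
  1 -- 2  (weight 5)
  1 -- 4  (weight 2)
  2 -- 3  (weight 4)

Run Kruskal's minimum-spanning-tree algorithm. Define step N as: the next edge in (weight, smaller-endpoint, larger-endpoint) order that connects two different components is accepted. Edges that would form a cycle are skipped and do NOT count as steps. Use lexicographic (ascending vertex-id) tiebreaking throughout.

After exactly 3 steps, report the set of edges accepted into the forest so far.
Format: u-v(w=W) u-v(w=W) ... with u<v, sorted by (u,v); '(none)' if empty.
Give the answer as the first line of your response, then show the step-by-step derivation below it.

0-1(w=3) 1-4(w=2) 2-3(w=4)

step 1: add edge 1-4 (w=2); MST = {1-4(w=2)}
step 2: add edge 0-1 (w=3); MST = {0-1(w=3) 1-4(w=2)}
step 3: add edge 2-3 (w=4); MST = {0-1(w=3) 1-4(w=2) 2-3(w=4)}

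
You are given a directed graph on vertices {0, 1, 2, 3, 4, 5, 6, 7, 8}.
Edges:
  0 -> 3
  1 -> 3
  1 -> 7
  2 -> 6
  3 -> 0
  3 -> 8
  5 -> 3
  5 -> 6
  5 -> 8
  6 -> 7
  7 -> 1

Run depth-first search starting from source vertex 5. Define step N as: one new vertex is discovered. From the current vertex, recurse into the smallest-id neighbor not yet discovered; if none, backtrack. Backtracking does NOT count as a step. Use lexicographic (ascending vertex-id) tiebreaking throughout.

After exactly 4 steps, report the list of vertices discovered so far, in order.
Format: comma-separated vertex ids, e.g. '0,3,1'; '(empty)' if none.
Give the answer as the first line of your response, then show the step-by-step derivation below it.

5,3,0,8

step 1: discover 5; path=5; order=5
step 2: discover 3; path=5>3; order=5,3
step 3: discover 0; path=5>3>0; order=5,3,0
step 4: discover 8; path=5>3>8; order=5,3,0,8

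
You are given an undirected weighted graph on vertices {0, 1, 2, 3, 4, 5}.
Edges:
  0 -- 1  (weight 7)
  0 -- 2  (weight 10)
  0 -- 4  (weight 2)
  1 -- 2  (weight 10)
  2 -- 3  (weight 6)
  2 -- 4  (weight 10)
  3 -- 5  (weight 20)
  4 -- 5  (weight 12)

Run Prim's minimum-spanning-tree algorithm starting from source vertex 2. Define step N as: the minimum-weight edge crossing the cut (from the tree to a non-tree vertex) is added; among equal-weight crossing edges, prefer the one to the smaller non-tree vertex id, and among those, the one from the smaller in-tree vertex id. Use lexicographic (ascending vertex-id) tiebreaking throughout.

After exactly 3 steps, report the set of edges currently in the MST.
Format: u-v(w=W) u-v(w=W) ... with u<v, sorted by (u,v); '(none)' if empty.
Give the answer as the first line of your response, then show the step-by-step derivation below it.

0-2(w=10) 0-4(w=2) 2-3(w=6)

step 1: add edge 2-3 (w=6); MST = {2-3(w=6)}
step 2: add edge 0-2 (w=10); MST = {0-2(w=10) 2-3(w=6)}
step 3: add edge 0-4 (w=2); MST = {0-2(w=10) 0-4(w=2) 2-3(w=6)}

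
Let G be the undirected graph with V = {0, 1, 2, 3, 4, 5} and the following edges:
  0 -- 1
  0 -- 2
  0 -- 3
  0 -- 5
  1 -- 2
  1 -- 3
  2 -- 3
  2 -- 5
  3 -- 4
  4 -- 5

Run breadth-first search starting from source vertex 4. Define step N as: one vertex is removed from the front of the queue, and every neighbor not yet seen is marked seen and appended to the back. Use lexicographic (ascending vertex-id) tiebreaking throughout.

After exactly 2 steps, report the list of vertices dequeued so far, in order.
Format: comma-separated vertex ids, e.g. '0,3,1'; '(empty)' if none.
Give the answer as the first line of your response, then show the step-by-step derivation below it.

4,3

step 1: dequeue 4; queue=[3,5]; order=4
step 2: dequeue 3; queue=[5,0,1,2]; order=4,3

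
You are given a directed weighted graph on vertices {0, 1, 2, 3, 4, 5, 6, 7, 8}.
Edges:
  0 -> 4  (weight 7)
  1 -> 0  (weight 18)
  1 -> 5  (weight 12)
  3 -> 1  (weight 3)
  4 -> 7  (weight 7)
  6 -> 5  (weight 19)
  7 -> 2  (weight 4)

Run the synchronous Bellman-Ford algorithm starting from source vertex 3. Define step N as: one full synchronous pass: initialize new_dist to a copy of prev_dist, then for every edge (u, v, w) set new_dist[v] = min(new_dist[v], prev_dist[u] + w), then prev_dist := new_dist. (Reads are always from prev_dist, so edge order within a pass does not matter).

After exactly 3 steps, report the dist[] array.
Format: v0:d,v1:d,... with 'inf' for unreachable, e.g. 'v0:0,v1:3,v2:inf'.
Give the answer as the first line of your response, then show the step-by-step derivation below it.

v0:21,v1:3,v2:inf,v3:0,v4:28,v5:15,v6:inf,v7:inf,v8:inf

step 1: dist = v0:inf,v1:3,v2:inf,v3:0,v4:inf,v5:inf,v6:inf,v7:inf,v8:inf
step 2: dist = v0:21,v1:3,v2:inf,v3:0,v4:inf,v5:15,v6:inf,v7:inf,v8:inf
step 3: dist = v0:21,v1:3,v2:inf,v3:0,v4:28,v5:15,v6:inf,v7:inf,v8:inf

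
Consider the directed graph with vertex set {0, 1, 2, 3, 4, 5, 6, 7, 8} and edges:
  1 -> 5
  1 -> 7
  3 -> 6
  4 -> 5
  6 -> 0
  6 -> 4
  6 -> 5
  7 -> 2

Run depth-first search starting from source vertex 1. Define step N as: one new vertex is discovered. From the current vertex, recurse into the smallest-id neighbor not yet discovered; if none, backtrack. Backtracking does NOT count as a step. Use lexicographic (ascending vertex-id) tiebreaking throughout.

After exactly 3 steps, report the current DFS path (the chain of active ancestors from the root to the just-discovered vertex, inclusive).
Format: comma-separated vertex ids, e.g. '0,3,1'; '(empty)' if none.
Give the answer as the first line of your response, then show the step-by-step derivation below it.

1,7

step 1: discover 1; path=1; order=1
step 2: discover 5; path=1>5; order=1,5
step 3: discover 7; path=1>7; order=1,5,7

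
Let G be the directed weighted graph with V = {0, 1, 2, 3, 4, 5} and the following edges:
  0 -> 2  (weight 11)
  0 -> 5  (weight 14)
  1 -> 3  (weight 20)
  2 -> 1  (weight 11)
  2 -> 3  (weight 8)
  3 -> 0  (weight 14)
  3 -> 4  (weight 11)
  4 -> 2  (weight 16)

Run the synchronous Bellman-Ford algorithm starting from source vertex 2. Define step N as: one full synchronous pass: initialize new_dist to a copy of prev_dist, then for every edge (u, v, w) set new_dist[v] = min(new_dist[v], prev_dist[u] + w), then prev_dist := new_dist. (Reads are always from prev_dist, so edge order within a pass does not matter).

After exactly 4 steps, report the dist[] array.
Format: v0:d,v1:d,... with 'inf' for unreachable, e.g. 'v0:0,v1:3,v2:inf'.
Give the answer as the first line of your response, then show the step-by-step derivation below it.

v0:22,v1:11,v2:0,v3:8,v4:19,v5:36

step 1: dist = v0:inf,v1:11,v2:0,v3:8,v4:inf,v5:inf
step 2: dist = v0:22,v1:11,v2:0,v3:8,v4:19,v5:inf
step 3: dist = v0:22,v1:11,v2:0,v3:8,v4:19,v5:36
step 4: dist = v0:22,v1:11,v2:0,v3:8,v4:19,v5:36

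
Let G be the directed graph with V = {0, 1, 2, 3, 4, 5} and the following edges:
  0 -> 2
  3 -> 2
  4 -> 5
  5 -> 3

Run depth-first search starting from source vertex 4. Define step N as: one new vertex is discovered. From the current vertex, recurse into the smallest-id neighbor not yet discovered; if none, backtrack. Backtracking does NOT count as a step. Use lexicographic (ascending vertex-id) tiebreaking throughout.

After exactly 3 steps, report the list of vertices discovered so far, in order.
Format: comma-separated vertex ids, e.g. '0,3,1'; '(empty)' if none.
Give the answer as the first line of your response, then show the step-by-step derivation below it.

4,5,3

step 1: discover 4; path=4; order=4
step 2: discover 5; path=4>5; order=4,5
step 3: discover 3; path=4>5>3; order=4,5,3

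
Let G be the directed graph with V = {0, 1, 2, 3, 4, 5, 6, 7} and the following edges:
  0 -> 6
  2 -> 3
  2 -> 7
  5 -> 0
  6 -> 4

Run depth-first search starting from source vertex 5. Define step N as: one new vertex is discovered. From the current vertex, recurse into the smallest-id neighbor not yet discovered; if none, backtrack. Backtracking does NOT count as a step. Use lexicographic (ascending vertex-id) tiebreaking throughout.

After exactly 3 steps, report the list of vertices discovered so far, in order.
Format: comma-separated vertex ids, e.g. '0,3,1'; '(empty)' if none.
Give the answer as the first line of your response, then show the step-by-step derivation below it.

5,0,6

step 1: discover 5; path=5; order=5
step 2: discover 0; path=5>0; order=5,0
step 3: discover 6; path=5>0>6; order=5,0,6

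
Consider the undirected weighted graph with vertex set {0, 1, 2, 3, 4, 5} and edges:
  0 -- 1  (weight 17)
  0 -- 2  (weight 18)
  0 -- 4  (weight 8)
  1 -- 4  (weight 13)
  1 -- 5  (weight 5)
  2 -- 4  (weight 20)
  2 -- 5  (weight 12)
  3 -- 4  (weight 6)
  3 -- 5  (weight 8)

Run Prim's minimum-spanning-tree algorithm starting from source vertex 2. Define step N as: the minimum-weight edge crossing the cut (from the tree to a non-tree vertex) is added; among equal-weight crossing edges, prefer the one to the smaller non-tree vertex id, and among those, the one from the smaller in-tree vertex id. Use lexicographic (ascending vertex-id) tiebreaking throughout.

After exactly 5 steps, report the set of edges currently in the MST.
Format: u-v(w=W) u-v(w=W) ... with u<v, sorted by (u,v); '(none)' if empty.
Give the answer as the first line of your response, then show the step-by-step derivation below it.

0-4(w=8) 1-5(w=5) 2-5(w=12) 3-4(w=6) 3-5(w=8)

step 1: add edge 2-5 (w=12); MST = {2-5(w=12)}
step 2: add edge 1-5 (w=5); MST = {1-5(w=5) 2-5(w=12)}
step 3: add edge 3-5 (w=8); MST = {1-5(w=5) 2-5(w=12) 3-5(w=8)}
step 4: add edge 3-4 (w=6); MST = {1-5(w=5) 2-5(w=12) 3-4(w=6) 3-5(w=8)}
step 5: add edge 0-4 (w=8); MST = {0-4(w=8) 1-5(w=5) 2-5(w=12) 3-4(w=6) 3-5(w=8)}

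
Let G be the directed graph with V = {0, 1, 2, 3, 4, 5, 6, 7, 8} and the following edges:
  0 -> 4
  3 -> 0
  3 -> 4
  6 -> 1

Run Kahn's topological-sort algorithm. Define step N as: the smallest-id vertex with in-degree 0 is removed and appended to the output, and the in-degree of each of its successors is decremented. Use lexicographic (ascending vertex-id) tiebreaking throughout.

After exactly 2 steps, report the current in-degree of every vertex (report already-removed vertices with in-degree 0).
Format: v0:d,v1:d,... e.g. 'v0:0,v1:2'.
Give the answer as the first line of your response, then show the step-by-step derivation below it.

v0:0,v1:1,v2:0,v3:0,v4:1,v5:0,v6:0,v7:0,v8:0

step 1: output 2; order=[2]; indeg=(1,1,0,0,2,0,0,0,0)
step 2: output 3; order=[2,3]; indeg=(0,1,0,0,1,0,0,0,0)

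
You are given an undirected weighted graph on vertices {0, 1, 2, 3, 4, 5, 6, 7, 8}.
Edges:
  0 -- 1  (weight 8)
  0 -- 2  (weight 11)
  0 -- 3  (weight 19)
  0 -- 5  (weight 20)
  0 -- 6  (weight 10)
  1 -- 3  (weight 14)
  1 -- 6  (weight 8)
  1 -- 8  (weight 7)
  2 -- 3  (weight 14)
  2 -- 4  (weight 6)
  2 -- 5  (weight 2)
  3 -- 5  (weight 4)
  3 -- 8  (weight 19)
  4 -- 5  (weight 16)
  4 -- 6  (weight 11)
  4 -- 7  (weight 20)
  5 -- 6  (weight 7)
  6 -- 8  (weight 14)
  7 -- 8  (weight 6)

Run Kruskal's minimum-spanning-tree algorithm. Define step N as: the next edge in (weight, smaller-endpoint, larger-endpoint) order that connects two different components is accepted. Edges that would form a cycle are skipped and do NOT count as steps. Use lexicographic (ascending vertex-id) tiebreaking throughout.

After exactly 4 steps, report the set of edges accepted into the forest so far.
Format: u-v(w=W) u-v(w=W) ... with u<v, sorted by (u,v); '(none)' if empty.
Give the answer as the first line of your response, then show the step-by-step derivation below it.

2-4(w=6) 2-5(w=2) 3-5(w=4) 7-8(w=6)

step 1: add edge 2-5 (w=2); MST = {2-5(w=2)}
step 2: add edge 3-5 (w=4); MST = {2-5(w=2) 3-5(w=4)}
step 3: add edge 2-4 (w=6); MST = {2-4(w=6) 2-5(w=2) 3-5(w=4)}
step 4: add edge 7-8 (w=6); MST = {2-4(w=6) 2-5(w=2) 3-5(w=4) 7-8(w=6)}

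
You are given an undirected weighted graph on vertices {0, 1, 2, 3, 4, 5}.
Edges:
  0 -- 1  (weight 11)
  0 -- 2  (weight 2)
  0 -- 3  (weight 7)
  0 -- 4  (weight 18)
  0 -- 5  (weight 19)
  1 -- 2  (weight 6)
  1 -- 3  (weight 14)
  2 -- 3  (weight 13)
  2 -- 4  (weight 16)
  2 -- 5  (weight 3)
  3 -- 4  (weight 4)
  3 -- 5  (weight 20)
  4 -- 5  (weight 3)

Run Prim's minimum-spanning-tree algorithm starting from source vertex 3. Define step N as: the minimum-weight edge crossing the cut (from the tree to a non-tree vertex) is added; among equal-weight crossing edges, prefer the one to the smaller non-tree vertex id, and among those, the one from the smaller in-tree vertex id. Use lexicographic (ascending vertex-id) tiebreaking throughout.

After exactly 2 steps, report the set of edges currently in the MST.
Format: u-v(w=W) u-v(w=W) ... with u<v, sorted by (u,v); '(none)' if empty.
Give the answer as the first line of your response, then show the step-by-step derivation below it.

3-4(w=4) 4-5(w=3)

step 1: add edge 3-4 (w=4); MST = {3-4(w=4)}
step 2: add edge 4-5 (w=3); MST = {3-4(w=4) 4-5(w=3)}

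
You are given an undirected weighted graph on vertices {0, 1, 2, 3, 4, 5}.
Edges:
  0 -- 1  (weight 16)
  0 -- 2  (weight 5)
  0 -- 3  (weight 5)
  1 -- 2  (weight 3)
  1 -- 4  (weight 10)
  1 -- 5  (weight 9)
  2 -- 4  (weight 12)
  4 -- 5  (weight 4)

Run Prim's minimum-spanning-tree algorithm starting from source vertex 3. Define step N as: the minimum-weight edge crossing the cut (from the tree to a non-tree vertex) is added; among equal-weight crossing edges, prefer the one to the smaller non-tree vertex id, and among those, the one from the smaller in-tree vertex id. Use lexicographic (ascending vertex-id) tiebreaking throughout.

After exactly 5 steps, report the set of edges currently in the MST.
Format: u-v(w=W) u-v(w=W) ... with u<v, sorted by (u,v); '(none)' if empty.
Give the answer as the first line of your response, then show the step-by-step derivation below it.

0-2(w=5) 0-3(w=5) 1-2(w=3) 1-5(w=9) 4-5(w=4)

step 1: add edge 0-3 (w=5); MST = {0-3(w=5)}
step 2: add edge 0-2 (w=5); MST = {0-2(w=5) 0-3(w=5)}
step 3: add edge 1-2 (w=3); MST = {0-2(w=5) 0-3(w=5) 1-2(w=3)}
step 4: add edge 1-5 (w=9); MST = {0-2(w=5) 0-3(w=5) 1-2(w=3) 1-5(w=9)}
step 5: add edge 4-5 (w=4); MST = {0-2(w=5) 0-3(w=5) 1-2(w=3) 1-5(w=9) 4-5(w=4)}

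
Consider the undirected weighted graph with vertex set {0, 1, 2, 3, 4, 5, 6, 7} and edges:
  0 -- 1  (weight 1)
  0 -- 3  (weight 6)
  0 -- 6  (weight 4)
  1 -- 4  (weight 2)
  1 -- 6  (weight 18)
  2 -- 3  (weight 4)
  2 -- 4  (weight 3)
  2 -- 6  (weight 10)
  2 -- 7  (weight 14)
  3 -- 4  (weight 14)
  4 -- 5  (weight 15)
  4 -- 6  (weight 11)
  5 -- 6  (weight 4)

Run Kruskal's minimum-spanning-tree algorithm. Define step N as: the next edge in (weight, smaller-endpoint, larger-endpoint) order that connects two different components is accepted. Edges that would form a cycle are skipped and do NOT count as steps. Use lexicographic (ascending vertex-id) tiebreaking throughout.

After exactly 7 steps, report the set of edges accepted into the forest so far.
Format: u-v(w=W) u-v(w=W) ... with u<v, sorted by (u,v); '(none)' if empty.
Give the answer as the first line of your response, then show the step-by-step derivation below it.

0-1(w=1) 0-6(w=4) 1-4(w=2) 2-3(w=4) 2-4(w=3) 2-7(w=14) 5-6(w=4)

step 1: add edge 0-1 (w=1); MST = {0-1(w=1)}
step 2: add edge 1-4 (w=2); MST = {0-1(w=1) 1-4(w=2)}
step 3: add edge 2-4 (w=3); MST = {0-1(w=1) 1-4(w=2) 2-4(w=3)}
step 4: add edge 0-6 (w=4); MST = {0-1(w=1) 0-6(w=4) 1-4(w=2) 2-4(w=3)}
step 5: add edge 2-3 (w=4); MST = {0-1(w=1) 0-6(w=4) 1-4(w=2) 2-3(w=4) 2-4(w=3)}
step 6: add edge 5-6 (w=4); MST = {0-1(w=1) 0-6(w=4) 1-4(w=2) 2-3(w=4) 2-4(w=3) 5-6(w=4)}
step 7: add edge 2-7 (w=14); MST = {0-1(w=1) 0-6(w=4) 1-4(w=2) 2-3(w=4) 2-4(w=3) 2-7(w=14) 5-6(w=4)}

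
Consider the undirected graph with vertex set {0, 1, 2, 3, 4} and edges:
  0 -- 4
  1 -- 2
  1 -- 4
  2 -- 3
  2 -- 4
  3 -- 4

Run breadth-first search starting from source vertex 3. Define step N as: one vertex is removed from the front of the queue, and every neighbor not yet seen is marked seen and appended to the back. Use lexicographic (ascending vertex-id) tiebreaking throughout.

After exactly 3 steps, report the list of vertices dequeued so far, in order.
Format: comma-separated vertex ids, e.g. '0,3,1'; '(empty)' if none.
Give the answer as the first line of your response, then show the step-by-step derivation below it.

3,2,4

step 1: dequeue 3; queue=[2,4]; order=3
step 2: dequeue 2; queue=[4,1]; order=3,2
step 3: dequeue 4; queue=[1,0]; order=3,2,4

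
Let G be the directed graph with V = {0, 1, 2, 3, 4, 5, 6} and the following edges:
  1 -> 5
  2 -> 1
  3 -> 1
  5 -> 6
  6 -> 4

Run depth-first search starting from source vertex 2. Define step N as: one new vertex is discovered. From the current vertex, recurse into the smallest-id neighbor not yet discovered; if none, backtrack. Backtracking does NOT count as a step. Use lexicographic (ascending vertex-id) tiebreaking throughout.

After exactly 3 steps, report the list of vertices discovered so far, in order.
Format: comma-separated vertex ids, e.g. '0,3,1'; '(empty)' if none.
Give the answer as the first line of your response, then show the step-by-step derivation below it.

2,1,5

step 1: discover 2; path=2; order=2
step 2: discover 1; path=2>1; order=2,1
step 3: discover 5; path=2>1>5; order=2,1,5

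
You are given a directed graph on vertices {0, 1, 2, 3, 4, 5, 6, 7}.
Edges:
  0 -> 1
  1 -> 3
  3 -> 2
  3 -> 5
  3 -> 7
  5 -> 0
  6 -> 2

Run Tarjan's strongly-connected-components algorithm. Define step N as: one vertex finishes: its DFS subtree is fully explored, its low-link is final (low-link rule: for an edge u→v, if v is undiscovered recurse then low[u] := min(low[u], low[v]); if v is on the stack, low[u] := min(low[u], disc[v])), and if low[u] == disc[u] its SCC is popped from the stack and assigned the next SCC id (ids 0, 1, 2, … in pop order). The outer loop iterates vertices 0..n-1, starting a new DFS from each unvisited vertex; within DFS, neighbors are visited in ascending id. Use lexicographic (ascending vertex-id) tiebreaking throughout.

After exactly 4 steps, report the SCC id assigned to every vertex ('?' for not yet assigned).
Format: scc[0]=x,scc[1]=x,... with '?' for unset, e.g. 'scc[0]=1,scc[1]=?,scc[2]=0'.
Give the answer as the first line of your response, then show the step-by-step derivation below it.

scc[0]=?,scc[1]=?,scc[2]=0,scc[3]=?,scc[4]=?,scc[5]=?,scc[6]=?,scc[7]=1

step 1: low=(low[0]=0,low[1]=1,low[2]=3,low[3]=2,low[4]=?,low[5]=?,low[6]=?,low[7]=?); scc=(scc[0]=?,scc[1]=?,scc[2]=0,scc[3]=?,scc[4]=?,scc[5]=?,scc[6]=?,scc[7]=?)
step 2: low=(low[0]=0,low[1]=1,low[2]=3,low[3]=2,low[4]=?,low[5]=0,low[6]=?,low[7]=?); scc=(scc[0]=?,scc[1]=?,scc[2]=0,scc[3]=?,scc[4]=?,scc[5]=?,scc[6]=?,scc[7]=?)
step 3: low=(low[0]=0,low[1]=1,low[2]=3,low[3]=0,low[4]=?,low[5]=0,low[6]=?,low[7]=5); scc=(scc[0]=?,scc[1]=?,scc[2]=0,scc[3]=?,scc[4]=?,scc[5]=?,scc[6]=?,scc[7]=1)
step 4: low=(low[0]=0,low[1]=1,low[2]=3,low[3]=0,low[4]=?,low[5]=0,low[6]=?,low[7]=5); scc=(scc[0]=?,scc[1]=?,scc[2]=0,scc[3]=?,scc[4]=?,scc[5]=?,scc[6]=?,scc[7]=1)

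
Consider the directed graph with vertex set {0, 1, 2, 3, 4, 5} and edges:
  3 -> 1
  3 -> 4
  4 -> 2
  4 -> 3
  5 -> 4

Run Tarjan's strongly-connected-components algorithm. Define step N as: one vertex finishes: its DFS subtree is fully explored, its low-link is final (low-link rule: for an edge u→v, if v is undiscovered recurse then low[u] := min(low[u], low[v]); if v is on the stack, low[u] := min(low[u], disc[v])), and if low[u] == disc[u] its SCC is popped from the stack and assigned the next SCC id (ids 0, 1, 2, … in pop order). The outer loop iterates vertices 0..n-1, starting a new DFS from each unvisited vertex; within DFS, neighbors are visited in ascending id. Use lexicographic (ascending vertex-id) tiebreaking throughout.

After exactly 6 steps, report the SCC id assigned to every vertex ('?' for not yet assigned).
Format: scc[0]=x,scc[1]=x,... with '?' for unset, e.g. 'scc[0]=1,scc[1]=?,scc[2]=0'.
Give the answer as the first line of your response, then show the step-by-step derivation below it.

scc[0]=0,scc[1]=1,scc[2]=2,scc[3]=3,scc[4]=3,scc[5]=4

step 1: low=(low[0]=0,low[1]=?,low[2]=?,low[3]=?,low[4]=?,low[5]=?); scc=(scc[0]=0,scc[1]=?,scc[2]=?,scc[3]=?,scc[4]=?,scc[5]=?)
step 2: low=(low[0]=0,low[1]=1,low[2]=?,low[3]=?,low[4]=?,low[5]=?); scc=(scc[0]=0,scc[1]=1,scc[2]=?,scc[3]=?,scc[4]=?,scc[5]=?)
step 3: low=(low[0]=0,low[1]=1,low[2]=2,low[3]=?,low[4]=?,low[5]=?); scc=(scc[0]=0,scc[1]=1,scc[2]=2,scc[3]=?,scc[4]=?,scc[5]=?)
step 4: low=(low[0]=0,low[1]=1,low[2]=2,low[3]=3,low[4]=3,low[5]=?); scc=(scc[0]=0,scc[1]=1,scc[2]=2,scc[3]=?,scc[4]=?,scc[5]=?)
step 5: low=(low[0]=0,low[1]=1,low[2]=2,low[3]=3,low[4]=3,low[5]=?); scc=(scc[0]=0,scc[1]=1,scc[2]=2,scc[3]=3,scc[4]=3,scc[5]=?)
step 6: low=(low[0]=0,low[1]=1,low[2]=2,low[3]=3,low[4]=3,low[5]=5); scc=(scc[0]=0,scc[1]=1,scc[2]=2,scc[3]=3,scc[4]=3,scc[5]=4)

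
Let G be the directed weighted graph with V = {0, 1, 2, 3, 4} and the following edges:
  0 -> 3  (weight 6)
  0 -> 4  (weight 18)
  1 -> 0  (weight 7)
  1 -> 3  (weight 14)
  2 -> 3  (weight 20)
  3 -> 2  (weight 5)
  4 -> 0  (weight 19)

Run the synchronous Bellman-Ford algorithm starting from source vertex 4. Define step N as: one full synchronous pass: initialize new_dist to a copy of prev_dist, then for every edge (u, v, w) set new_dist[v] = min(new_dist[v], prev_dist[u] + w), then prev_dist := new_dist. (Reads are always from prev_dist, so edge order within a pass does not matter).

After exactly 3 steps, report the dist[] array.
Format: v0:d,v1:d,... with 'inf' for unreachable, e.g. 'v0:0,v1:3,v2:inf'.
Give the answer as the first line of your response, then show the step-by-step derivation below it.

v0:19,v1:inf,v2:30,v3:25,v4:0

step 1: dist = v0:19,v1:inf,v2:inf,v3:inf,v4:0
step 2: dist = v0:19,v1:inf,v2:inf,v3:25,v4:0
step 3: dist = v0:19,v1:inf,v2:30,v3:25,v4:0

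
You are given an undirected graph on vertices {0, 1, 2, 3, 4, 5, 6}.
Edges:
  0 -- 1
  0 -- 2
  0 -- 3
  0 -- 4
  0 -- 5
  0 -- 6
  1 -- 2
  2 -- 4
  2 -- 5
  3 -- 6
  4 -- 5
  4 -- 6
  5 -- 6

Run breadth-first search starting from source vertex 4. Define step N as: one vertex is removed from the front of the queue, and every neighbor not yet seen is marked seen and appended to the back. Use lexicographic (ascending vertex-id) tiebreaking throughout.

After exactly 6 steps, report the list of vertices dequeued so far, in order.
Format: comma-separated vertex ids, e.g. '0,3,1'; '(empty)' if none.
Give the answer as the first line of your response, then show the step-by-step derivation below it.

4,0,2,5,6,1

step 1: dequeue 4; queue=[0,2,5,6]; order=4
step 2: dequeue 0; queue=[2,5,6,1,3]; order=4,0
step 3: dequeue 2; queue=[5,6,1,3]; order=4,0,2
step 4: dequeue 5; queue=[6,1,3]; order=4,0,2,5
step 5: dequeue 6; queue=[1,3]; order=4,0,2,5,6
step 6: dequeue 1; queue=[3]; order=4,0,2,5,6,1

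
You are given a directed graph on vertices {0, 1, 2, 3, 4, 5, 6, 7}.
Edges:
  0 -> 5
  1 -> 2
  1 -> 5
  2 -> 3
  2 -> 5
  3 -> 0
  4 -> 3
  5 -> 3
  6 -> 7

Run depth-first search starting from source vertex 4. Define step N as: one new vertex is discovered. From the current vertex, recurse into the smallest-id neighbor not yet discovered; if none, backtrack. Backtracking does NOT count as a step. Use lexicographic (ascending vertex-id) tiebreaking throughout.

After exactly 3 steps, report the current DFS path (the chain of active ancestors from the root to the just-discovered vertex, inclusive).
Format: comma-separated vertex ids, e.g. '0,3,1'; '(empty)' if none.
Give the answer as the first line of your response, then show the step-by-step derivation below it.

4,3,0

step 1: discover 4; path=4; order=4
step 2: discover 3; path=4>3; order=4,3
step 3: discover 0; path=4>3>0; order=4,3,0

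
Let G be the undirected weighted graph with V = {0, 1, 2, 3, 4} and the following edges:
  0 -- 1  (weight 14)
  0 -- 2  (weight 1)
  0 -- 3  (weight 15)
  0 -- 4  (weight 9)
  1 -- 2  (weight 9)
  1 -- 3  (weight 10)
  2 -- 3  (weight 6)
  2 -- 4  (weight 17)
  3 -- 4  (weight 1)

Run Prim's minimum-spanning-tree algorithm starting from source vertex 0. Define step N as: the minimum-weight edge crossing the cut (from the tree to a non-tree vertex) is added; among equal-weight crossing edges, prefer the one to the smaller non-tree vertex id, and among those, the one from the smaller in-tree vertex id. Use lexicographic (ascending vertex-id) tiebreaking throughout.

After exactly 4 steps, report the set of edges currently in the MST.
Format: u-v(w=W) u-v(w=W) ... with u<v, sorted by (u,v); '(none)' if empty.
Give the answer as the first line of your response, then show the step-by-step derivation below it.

0-2(w=1) 1-2(w=9) 2-3(w=6) 3-4(w=1)

step 1: add edge 0-2 (w=1); MST = {0-2(w=1)}
step 2: add edge 2-3 (w=6); MST = {0-2(w=1) 2-3(w=6)}
step 3: add edge 3-4 (w=1); MST = {0-2(w=1) 2-3(w=6) 3-4(w=1)}
step 4: add edge 1-2 (w=9); MST = {0-2(w=1) 1-2(w=9) 2-3(w=6) 3-4(w=1)}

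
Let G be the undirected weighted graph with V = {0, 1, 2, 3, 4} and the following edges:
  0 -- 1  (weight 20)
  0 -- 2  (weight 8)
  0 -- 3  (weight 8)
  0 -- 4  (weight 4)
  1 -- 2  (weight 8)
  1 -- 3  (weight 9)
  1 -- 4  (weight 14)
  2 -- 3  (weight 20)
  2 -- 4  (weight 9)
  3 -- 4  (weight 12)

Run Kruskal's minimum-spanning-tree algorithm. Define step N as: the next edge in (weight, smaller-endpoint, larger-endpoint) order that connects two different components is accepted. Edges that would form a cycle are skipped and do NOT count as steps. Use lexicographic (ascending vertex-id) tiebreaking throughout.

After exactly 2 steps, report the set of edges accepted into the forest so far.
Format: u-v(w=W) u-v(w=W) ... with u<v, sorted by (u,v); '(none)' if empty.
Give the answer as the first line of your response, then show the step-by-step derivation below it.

0-2(w=8) 0-4(w=4)

step 1: add edge 0-4 (w=4); MST = {0-4(w=4)}
step 2: add edge 0-2 (w=8); MST = {0-2(w=8) 0-4(w=4)}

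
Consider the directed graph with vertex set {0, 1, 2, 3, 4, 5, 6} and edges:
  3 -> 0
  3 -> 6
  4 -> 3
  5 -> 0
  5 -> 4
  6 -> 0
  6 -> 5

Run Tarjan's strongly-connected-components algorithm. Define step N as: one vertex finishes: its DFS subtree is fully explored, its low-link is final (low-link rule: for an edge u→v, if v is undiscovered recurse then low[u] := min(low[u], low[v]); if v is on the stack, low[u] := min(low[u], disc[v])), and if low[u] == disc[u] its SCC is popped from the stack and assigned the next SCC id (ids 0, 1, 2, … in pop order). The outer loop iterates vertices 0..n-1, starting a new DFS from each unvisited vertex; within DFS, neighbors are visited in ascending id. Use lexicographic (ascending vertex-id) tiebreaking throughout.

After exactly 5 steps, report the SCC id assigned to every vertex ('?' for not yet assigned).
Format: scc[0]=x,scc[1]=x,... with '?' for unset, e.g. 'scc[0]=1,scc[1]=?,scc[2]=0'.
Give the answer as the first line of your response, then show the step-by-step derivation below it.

scc[0]=0,scc[1]=1,scc[2]=2,scc[3]=?,scc[4]=?,scc[5]=?,scc[6]=?

step 1: low=(low[0]=0,low[1]=?,low[2]=?,low[3]=?,low[4]=?,low[5]=?,low[6]=?); scc=(scc[0]=0,scc[1]=?,scc[2]=?,scc[3]=?,scc[4]=?,scc[5]=?,scc[6]=?)
step 2: low=(low[0]=0,low[1]=1,low[2]=?,low[3]=?,low[4]=?,low[5]=?,low[6]=?); scc=(scc[0]=0,scc[1]=1,scc[2]=?,scc[3]=?,scc[4]=?,scc[5]=?,scc[6]=?)
step 3: low=(low[0]=0,low[1]=1,low[2]=2,low[3]=?,low[4]=?,low[5]=?,low[6]=?); scc=(scc[0]=0,scc[1]=1,scc[2]=2,scc[3]=?,scc[4]=?,scc[5]=?,scc[6]=?)
step 4: low=(low[0]=0,low[1]=1,low[2]=2,low[3]=3,low[4]=3,low[5]=5,low[6]=4); scc=(scc[0]=0,scc[1]=1,scc[2]=2,scc[3]=?,scc[4]=?,scc[5]=?,scc[6]=?)
step 5: low=(low[0]=0,low[1]=1,low[2]=2,low[3]=3,low[4]=3,low[5]=3,low[6]=4); scc=(scc[0]=0,scc[1]=1,scc[2]=2,scc[3]=?,scc[4]=?,scc[5]=?,scc[6]=?)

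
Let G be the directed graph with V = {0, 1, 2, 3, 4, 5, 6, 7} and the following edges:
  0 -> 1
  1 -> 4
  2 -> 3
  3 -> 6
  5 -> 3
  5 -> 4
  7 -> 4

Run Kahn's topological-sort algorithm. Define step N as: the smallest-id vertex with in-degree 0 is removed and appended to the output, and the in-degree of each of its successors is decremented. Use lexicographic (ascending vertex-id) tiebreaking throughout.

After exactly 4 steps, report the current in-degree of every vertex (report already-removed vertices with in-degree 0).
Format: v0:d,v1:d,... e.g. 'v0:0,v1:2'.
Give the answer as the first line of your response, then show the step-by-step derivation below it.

v0:0,v1:0,v2:0,v3:0,v4:1,v5:0,v6:1,v7:0

step 1: output 0; order=[0]; indeg=(0,0,0,2,3,0,1,0)
step 2: output 1; order=[0,1]; indeg=(0,0,0,2,2,0,1,0)
step 3: output 2; order=[0,1,2]; indeg=(0,0,0,1,2,0,1,0)
step 4: output 5; order=[0,1,2,5]; indeg=(0,0,0,0,1,0,1,0)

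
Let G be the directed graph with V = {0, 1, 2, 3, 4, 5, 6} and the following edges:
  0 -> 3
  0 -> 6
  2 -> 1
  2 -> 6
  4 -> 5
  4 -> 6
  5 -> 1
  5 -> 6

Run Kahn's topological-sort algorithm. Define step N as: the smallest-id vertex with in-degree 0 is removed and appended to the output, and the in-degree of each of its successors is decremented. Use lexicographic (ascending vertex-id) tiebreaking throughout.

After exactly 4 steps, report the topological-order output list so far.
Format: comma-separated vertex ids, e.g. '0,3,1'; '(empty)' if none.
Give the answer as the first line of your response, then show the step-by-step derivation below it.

0,2,3,4

step 1: output 0; order=[0]; indeg=(0,2,0,0,0,1,3)
step 2: output 2; order=[0,2]; indeg=(0,1,0,0,0,1,2)
step 3: output 3; order=[0,2,3]; indeg=(0,1,0,0,0,1,2)
step 4: output 4; order=[0,2,3,4]; indeg=(0,1,0,0,0,0,1)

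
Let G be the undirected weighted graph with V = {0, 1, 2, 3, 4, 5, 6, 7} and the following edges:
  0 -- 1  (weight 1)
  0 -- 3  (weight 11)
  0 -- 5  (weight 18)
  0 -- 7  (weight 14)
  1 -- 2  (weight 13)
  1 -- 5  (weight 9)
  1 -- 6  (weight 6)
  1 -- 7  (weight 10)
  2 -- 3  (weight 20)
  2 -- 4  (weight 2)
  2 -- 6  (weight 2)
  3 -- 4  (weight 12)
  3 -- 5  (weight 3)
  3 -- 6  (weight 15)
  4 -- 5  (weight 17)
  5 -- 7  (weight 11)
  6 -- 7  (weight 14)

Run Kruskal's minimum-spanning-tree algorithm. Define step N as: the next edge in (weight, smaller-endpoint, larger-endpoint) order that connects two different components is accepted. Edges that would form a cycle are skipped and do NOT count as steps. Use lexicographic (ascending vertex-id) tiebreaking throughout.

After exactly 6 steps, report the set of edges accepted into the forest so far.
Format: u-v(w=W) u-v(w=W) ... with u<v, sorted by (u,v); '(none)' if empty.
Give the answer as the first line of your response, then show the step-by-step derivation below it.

0-1(w=1) 1-5(w=9) 1-6(w=6) 2-4(w=2) 2-6(w=2) 3-5(w=3)

step 1: add edge 0-1 (w=1); MST = {0-1(w=1)}
step 2: add edge 2-4 (w=2); MST = {0-1(w=1) 2-4(w=2)}
step 3: add edge 2-6 (w=2); MST = {0-1(w=1) 2-4(w=2) 2-6(w=2)}
step 4: add edge 3-5 (w=3); MST = {0-1(w=1) 2-4(w=2) 2-6(w=2) 3-5(w=3)}
step 5: add edge 1-6 (w=6); MST = {0-1(w=1) 1-6(w=6) 2-4(w=2) 2-6(w=2) 3-5(w=3)}
step 6: add edge 1-5 (w=9); MST = {0-1(w=1) 1-5(w=9) 1-6(w=6) 2-4(w=2) 2-6(w=2) 3-5(w=3)}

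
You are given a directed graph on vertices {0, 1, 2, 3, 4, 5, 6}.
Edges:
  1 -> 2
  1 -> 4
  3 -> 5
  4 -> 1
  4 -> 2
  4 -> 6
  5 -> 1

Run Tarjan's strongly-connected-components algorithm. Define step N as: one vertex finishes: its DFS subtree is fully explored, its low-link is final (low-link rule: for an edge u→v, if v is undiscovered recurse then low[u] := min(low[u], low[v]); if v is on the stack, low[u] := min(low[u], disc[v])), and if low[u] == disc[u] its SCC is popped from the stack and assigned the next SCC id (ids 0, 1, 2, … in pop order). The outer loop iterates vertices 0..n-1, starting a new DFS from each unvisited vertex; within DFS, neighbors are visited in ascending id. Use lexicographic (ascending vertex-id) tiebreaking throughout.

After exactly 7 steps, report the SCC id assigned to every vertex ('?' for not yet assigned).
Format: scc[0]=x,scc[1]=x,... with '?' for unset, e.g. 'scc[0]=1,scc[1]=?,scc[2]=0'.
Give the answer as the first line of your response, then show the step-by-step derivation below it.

scc[0]=0,scc[1]=3,scc[2]=1,scc[3]=5,scc[4]=3,scc[5]=4,scc[6]=2

step 1: low=(low[0]=0,low[1]=?,low[2]=?,low[3]=?,low[4]=?,low[5]=?,low[6]=?); scc=(scc[0]=0,scc[1]=?,scc[2]=?,scc[3]=?,scc[4]=?,scc[5]=?,scc[6]=?)
step 2: low=(low[0]=0,low[1]=1,low[2]=2,low[3]=?,low[4]=?,low[5]=?,low[6]=?); scc=(scc[0]=0,scc[1]=?,scc[2]=1,scc[3]=?,scc[4]=?,scc[5]=?,scc[6]=?)
step 3: low=(low[0]=0,low[1]=1,low[2]=2,low[3]=?,low[4]=1,low[5]=?,low[6]=4); scc=(scc[0]=0,scc[1]=?,scc[2]=1,scc[3]=?,scc[4]=?,scc[5]=?,scc[6]=2)
step 4: low=(low[0]=0,low[1]=1,low[2]=2,low[3]=?,low[4]=1,low[5]=?,low[6]=4); scc=(scc[0]=0,scc[1]=?,scc[2]=1,scc[3]=?,scc[4]=?,scc[5]=?,scc[6]=2)
step 5: low=(low[0]=0,low[1]=1,low[2]=2,low[3]=?,low[4]=1,low[5]=?,low[6]=4); scc=(scc[0]=0,scc[1]=3,scc[2]=1,scc[3]=?,scc[4]=3,scc[5]=?,scc[6]=2)
step 6: low=(low[0]=0,low[1]=1,low[2]=2,low[3]=5,low[4]=1,low[5]=6,low[6]=4); scc=(scc[0]=0,scc[1]=3,scc[2]=1,scc[3]=?,scc[4]=3,scc[5]=4,scc[6]=2)
step 7: low=(low[0]=0,low[1]=1,low[2]=2,low[3]=5,low[4]=1,low[5]=6,low[6]=4); scc=(scc[0]=0,scc[1]=3,scc[2]=1,scc[3]=5,scc[4]=3,scc[5]=4,scc[6]=2)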